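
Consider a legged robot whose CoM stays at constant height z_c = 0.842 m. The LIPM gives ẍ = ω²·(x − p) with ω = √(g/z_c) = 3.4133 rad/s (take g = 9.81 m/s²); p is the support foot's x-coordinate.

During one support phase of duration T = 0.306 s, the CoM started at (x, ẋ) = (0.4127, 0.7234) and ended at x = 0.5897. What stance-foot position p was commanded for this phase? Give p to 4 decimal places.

ωT = 3.4133·0.306 = 1.044470; cosh(ωT) = 1.596885, sinh(ωT) = 1.245007
x(T) = p + (x₀−p)·cosh(ωT) + (ẋ₀/ω)·sinh(ωT) ⇒ p·(1 − cosh) = x(T) − x₀·cosh − (ẋ₀/ω)·sinh
numerator   = 0.5897 − (0.4127)·1.596885 − (0.7234/3.4133)·1.245007 = -0.333196
denominator = 1 − 1.596885 = -0.596885
p = -0.333196 / -0.596885 = 0.5582

p = 0.5582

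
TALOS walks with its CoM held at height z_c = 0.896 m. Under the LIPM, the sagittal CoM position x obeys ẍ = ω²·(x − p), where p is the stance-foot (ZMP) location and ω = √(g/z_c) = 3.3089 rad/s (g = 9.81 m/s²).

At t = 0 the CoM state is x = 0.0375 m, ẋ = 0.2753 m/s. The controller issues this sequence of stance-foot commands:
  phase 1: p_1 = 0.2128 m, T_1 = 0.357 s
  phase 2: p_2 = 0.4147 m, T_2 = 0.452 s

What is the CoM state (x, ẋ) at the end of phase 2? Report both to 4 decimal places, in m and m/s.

phase 1: p=0.2128, T=0.357, ωT=1.181277, cosh=1.782710, sinh=1.475824; start (x,ẋ)=(0.037500, 0.275300) → end (x,ẋ)=(0.023079, -0.365272)
phase 2: p=0.4147, T=0.452, ωT=1.495623, cosh=2.343112, sinh=2.119003; start (x,ẋ)=(0.023079, -0.365272) → end (x,ẋ)=(-0.736829, -3.601748)

x = -0.7368, ẋ = -3.6017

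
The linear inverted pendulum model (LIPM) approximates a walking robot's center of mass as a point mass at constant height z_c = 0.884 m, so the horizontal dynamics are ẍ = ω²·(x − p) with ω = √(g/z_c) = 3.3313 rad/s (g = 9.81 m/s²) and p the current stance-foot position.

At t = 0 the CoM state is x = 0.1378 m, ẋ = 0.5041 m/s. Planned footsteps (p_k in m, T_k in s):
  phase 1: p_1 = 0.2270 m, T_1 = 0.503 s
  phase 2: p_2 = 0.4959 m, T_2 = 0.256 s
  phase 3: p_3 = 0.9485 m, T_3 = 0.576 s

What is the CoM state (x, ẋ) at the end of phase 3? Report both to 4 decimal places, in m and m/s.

phase 1: p=0.2270, T=0.503, ωT=1.675644, cosh=2.764711, sinh=2.577523; start (x,ẋ)=(0.137800, 0.504100) → end (x,ẋ)=(0.370425, 0.627775)
phase 2: p=0.4959, T=0.256, ωT=0.852813, cosh=1.386226, sinh=0.960011; start (x,ẋ)=(0.370425, 0.627775) → end (x,ẋ)=(0.502874, 0.468956)
phase 3: p=0.9485, T=0.576, ωT=1.918829, cosh=3.479877, sinh=3.333098; start (x,ẋ)=(0.502874, 0.468956) → end (x,ẋ)=(-0.133013, -3.316117)

x = -0.1330, ẋ = -3.3161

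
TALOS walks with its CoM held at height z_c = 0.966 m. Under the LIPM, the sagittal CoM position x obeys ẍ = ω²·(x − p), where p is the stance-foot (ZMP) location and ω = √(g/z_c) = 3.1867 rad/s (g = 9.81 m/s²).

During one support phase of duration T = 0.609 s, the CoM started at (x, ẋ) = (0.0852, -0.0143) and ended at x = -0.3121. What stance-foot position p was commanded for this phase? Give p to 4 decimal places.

p = 0.2348

ωT = 3.1867·0.609 = 1.940700; cosh(ωT) = 3.553615, sinh(ωT) = 3.410011
x(T) = p + (x₀−p)·cosh(ωT) + (ẋ₀/ω)·sinh(ωT) ⇒ p·(1 − cosh) = x(T) − x₀·cosh − (ẋ₀/ω)·sinh
numerator   = -0.3121 − (0.0852)·3.553615 − (-0.0143/3.1867)·3.410011 = -0.599566
denominator = 1 − 3.553615 = -2.553615
p = -0.599566 / -2.553615 = 0.2348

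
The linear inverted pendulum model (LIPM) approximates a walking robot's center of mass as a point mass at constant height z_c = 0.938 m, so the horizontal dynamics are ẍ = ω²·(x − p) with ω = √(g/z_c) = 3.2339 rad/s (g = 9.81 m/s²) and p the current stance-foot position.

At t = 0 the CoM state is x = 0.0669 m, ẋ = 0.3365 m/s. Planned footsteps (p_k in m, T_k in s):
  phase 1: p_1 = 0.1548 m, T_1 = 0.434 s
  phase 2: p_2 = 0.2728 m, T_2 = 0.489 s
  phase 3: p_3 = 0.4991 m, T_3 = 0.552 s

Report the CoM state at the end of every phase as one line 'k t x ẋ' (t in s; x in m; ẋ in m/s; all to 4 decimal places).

1 0.4340 0.1641 0.1826
2 0.9230 0.1288 -0.3559
3 1.4750 -0.9543 -4.5590

phase 1: p=0.1548, T=0.434, ωT=1.403513, cosh=2.157601, sinh=1.911869; start (x,ẋ)=(0.066900, 0.336500) → end (x,ẋ)=(0.164084, 0.182565)
phase 2: p=0.2728, T=0.489, ωT=1.581377, cosh=2.533669, sinh=2.327977; start (x,ẋ)=(0.164084, 0.182565) → end (x,ẋ)=(0.128773, -0.355900)
phase 3: p=0.4991, T=0.552, ωT=1.785113, cosh=3.064015, sinh=2.896237; start (x,ẋ)=(0.128773, -0.355900) → end (x,ẋ)=(-0.954326, -4.559017)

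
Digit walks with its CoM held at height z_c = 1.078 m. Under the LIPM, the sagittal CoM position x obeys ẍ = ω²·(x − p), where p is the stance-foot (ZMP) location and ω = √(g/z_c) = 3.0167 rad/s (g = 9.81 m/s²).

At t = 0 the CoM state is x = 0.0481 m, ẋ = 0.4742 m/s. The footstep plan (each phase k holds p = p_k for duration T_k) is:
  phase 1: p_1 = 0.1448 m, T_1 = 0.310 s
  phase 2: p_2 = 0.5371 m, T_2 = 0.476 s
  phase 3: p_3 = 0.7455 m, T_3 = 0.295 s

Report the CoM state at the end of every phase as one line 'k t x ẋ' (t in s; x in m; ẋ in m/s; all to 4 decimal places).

1 0.3100 0.1720 0.3828
2 0.7860 -0.0220 -1.3337
3 1.0810 -0.7940 -4.2412

phase 1: p=0.1448, T=0.310, ωT=0.935177, cosh=1.470090, sinh=1.077574; start (x,ẋ)=(0.048100, 0.474200) → end (x,ẋ)=(0.172028, 0.382772)
phase 2: p=0.5371, T=0.476, ωT=1.435949, cosh=2.220761, sinh=1.982872; start (x,ẋ)=(0.172028, 0.382772) → end (x,ẋ)=(-0.022042, -1.333716)
phase 3: p=0.7455, T=0.295, ωT=0.889926, cosh=1.422818, sinh=1.012132; start (x,ẋ)=(-0.022042, -1.333716) → end (x,ẋ)=(-0.794048, -4.241173)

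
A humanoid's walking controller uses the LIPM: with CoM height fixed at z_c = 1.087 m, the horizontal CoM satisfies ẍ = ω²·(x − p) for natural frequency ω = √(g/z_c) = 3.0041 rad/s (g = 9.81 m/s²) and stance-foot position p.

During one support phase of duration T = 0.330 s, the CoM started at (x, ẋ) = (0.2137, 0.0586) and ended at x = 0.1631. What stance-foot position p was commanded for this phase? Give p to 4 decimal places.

ωT = 3.0041·0.330 = 0.991353; cosh(ωT) = 1.532976, sinh(ωT) = 1.161902
x(T) = p + (x₀−p)·cosh(ωT) + (ẋ₀/ω)·sinh(ωT) ⇒ p·(1 − cosh) = x(T) − x₀·cosh − (ẋ₀/ω)·sinh
numerator   = 0.1631 − (0.2137)·1.532976 − (0.0586/3.0041)·1.161902 = -0.187162
denominator = 1 − 1.532976 = -0.532976
p = -0.187162 / -0.532976 = 0.3512

p = 0.3512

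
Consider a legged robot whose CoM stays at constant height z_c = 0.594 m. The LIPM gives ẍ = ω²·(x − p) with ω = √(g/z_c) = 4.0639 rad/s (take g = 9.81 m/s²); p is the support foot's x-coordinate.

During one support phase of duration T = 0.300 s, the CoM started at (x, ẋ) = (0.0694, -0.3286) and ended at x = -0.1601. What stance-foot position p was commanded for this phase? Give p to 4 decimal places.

ωT = 4.0639·0.300 = 1.219170; cosh(ωT) = 1.839926, sinh(ωT) = 1.544451
x(T) = p + (x₀−p)·cosh(ωT) + (ẋ₀/ω)·sinh(ωT) ⇒ p·(1 − cosh) = x(T) − x₀·cosh − (ẋ₀/ω)·sinh
numerator   = -0.1601 − (0.0694)·1.839926 − (-0.3286/4.0639)·1.544451 = -0.162909
denominator = 1 − 1.839926 = -0.839926
p = -0.162909 / -0.839926 = 0.1940

p = 0.1940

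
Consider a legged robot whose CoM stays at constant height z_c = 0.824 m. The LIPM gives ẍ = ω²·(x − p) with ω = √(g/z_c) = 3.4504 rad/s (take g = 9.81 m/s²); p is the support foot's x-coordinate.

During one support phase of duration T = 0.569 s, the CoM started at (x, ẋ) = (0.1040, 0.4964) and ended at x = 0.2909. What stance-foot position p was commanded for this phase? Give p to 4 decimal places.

ωT = 3.4504·0.569 = 1.963278; cosh(ωT) = 3.631516, sinh(ωT) = 3.491118
x(T) = p + (x₀−p)·cosh(ωT) + (ẋ₀/ω)·sinh(ωT) ⇒ p·(1 − cosh) = x(T) − x₀·cosh − (ẋ₀/ω)·sinh
numerator   = 0.2909 − (0.1040)·3.631516 − (0.4964/3.4504)·3.491118 = -0.589036
denominator = 1 − 3.631516 = -2.631516
p = -0.589036 / -2.631516 = 0.2238

p = 0.2238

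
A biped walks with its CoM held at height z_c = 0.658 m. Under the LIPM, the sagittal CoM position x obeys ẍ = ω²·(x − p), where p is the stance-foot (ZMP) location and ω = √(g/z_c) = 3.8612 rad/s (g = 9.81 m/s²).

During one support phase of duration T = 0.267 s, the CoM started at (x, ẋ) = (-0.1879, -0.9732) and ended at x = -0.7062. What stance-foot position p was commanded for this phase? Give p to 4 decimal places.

p = 0.1739

ωT = 3.8612·0.267 = 1.030940; cosh(ωT) = 1.580186, sinh(ωT) = 1.223515
x(T) = p + (x₀−p)·cosh(ωT) + (ẋ₀/ω)·sinh(ωT) ⇒ p·(1 − cosh) = x(T) − x₀·cosh − (ẋ₀/ω)·sinh
numerator   = -0.7062 − (-0.1879)·1.580186 − (-0.9732/3.8612)·1.223515 = -0.100901
denominator = 1 − 1.580186 = -0.580186
p = -0.100901 / -0.580186 = 0.1739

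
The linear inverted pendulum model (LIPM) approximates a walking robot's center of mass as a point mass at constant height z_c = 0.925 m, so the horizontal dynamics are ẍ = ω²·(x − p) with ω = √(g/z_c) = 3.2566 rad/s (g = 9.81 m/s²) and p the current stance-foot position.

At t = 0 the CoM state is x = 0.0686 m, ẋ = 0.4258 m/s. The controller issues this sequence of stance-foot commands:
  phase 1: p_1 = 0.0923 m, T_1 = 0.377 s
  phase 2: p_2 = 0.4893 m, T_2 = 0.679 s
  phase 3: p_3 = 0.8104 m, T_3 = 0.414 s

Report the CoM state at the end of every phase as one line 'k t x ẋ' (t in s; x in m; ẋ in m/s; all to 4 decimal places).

1 0.3770 0.2524 0.6687
2 1.0560 0.3209 -0.3905
3 1.4700 -0.4108 -3.6645

phase 1: p=0.0923, T=0.377, ωT=1.227738, cosh=1.853227, sinh=1.560273; start (x,ẋ)=(0.068600, 0.425800) → end (x,ẋ)=(0.252384, 0.668680)
phase 2: p=0.4893, T=0.679, ωT=2.211231, cosh=4.618257, sinh=4.508691; start (x,ẋ)=(0.252384, 0.668680) → end (x,ẋ)=(0.320934, -0.390502)
phase 3: p=0.8104, T=0.414, ωT=1.348232, cosh=2.055156, sinh=1.795457; start (x,ẋ)=(0.320934, -0.390502) → end (x,ẋ)=(-0.410825, -3.664494)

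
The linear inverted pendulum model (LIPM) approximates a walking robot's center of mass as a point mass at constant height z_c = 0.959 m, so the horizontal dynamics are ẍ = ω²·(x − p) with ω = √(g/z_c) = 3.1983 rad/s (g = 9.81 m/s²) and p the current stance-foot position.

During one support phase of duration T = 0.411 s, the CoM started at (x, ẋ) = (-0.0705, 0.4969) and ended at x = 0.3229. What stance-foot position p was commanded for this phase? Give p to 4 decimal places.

p = -0.1961

ωT = 3.1983·0.411 = 1.314501; cosh(ωT) = 1.995751, sinh(ωT) = 1.727143
x(T) = p + (x₀−p)·cosh(ωT) + (ẋ₀/ω)·sinh(ωT) ⇒ p·(1 − cosh) = x(T) − x₀·cosh − (ẋ₀/ω)·sinh
numerator   = 0.3229 − (-0.0705)·1.995751 − (0.4969/3.1983)·1.727143 = 0.195265
denominator = 1 − 1.995751 = -0.995751
p = 0.195265 / -0.995751 = -0.1961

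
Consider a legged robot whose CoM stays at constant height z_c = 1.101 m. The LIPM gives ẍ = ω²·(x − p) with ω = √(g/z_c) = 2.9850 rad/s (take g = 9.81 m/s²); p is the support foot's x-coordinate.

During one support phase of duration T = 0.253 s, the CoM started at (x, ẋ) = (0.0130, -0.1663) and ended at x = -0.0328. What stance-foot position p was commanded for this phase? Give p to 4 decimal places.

p = 0.0117

ωT = 2.9850·0.253 = 0.755205; cosh(ωT) = 1.298981, sinh(ωT) = 0.829067
x(T) = p + (x₀−p)·cosh(ωT) + (ẋ₀/ω)·sinh(ωT) ⇒ p·(1 − cosh) = x(T) − x₀·cosh − (ẋ₀/ω)·sinh
numerator   = -0.0328 − (0.0130)·1.298981 − (-0.1663/2.9850)·0.829067 = -0.003498
denominator = 1 − 1.298981 = -0.298981
p = -0.003498 / -0.298981 = 0.0117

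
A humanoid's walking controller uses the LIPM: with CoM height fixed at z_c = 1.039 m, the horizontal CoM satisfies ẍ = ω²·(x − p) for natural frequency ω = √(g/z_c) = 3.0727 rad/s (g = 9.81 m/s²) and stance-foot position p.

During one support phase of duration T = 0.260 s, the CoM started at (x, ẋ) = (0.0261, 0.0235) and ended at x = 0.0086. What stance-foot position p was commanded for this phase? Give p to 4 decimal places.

ωT = 3.0727·0.260 = 0.798902; cosh(ωT) = 1.336461, sinh(ωT) = 0.886638
x(T) = p + (x₀−p)·cosh(ωT) + (ẋ₀/ω)·sinh(ωT) ⇒ p·(1 − cosh) = x(T) − x₀·cosh − (ẋ₀/ω)·sinh
numerator   = 0.0086 − (0.0261)·1.336461 − (0.0235/3.0727)·0.886638 = -0.033063
denominator = 1 − 1.336461 = -0.336461
p = -0.033063 / -0.336461 = 0.0983

p = 0.0983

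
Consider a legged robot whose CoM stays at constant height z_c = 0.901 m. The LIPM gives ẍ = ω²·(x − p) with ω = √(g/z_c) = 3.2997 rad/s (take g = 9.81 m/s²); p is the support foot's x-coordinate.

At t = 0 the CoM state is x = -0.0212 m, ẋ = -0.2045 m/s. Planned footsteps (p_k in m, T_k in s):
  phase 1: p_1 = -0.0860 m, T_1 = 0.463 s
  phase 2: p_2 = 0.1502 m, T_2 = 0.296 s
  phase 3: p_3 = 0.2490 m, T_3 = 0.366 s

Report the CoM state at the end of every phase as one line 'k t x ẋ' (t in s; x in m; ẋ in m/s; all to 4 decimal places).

1 0.4630 -0.0657 -0.0239
2 0.7590 -0.1854 -0.8482
3 1.1250 -0.9343 -3.7297

phase 1: p=-0.0860, T=0.463, ωT=1.527761, cosh=2.412435, sinh=2.195414; start (x,ẋ)=(-0.021200, -0.204500) → end (x,ẋ)=(-0.065736, -0.023918)
phase 2: p=0.1502, T=0.296, ωT=0.976711, cosh=1.516128, sinh=1.139580; start (x,ẋ)=(-0.065736, -0.023918) → end (x,ẋ)=(-0.185447, -0.848240)
phase 3: p=0.2490, T=0.366, ωT=1.207690, cosh=1.822317, sinh=1.523430; start (x,ẋ)=(-0.185447, -0.848240) → end (x,ẋ)=(-0.934321, -3.729666)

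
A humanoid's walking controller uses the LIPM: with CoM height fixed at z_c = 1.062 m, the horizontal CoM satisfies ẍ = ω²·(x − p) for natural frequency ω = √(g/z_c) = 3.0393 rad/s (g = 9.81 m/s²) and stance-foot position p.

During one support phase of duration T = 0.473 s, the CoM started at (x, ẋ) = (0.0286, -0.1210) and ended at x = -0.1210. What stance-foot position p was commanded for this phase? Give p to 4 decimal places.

p = 0.0862

ωT = 3.0393·0.473 = 1.437589; cosh(ωT) = 2.224016, sinh(ωT) = 1.986516
x(T) = p + (x₀−p)·cosh(ωT) + (ẋ₀/ω)·sinh(ωT) ⇒ p·(1 − cosh) = x(T) − x₀·cosh − (ẋ₀/ω)·sinh
numerator   = -0.1210 − (0.0286)·2.224016 − (-0.1210/3.0393)·1.986516 = -0.105520
denominator = 1 − 2.224016 = -1.224016
p = -0.105520 / -1.224016 = 0.0862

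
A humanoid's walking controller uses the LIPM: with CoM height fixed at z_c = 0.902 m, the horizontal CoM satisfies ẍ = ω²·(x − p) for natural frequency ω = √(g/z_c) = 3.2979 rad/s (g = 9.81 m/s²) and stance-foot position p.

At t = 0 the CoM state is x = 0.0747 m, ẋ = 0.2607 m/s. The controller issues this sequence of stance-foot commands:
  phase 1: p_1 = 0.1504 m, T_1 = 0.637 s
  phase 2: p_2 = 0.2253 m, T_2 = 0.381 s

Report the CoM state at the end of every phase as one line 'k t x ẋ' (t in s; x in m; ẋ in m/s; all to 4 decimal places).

phase 1: p=0.1504, T=0.637, ωT=2.100762, cosh=4.147380, sinh=4.025017; start (x,ẋ)=(0.074700, 0.260700) → end (x,ẋ)=(0.154622, 0.076372)
phase 2: p=0.2253, T=0.381, ωT=1.256500, cosh=1.898876, sinh=1.614228; start (x,ẋ)=(0.154622, 0.076372) → end (x,ẋ)=(0.128474, -0.231236)

1 0.6370 0.1546 0.0764
2 1.0180 0.1285 -0.2312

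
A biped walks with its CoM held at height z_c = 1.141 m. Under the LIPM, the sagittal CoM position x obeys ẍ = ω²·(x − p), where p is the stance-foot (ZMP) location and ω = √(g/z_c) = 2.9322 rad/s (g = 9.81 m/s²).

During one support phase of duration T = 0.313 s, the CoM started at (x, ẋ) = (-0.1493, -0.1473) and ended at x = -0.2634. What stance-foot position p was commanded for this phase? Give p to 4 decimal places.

p = -0.0137

ωT = 2.9322·0.313 = 0.917779; cosh(ωT) = 1.451564, sinh(ωT) = 1.052159
x(T) = p + (x₀−p)·cosh(ωT) + (ẋ₀/ω)·sinh(ωT) ⇒ p·(1 − cosh) = x(T) − x₀·cosh − (ẋ₀/ω)·sinh
numerator   = -0.2634 − (-0.1493)·1.451564 − (-0.1473/2.9322)·1.052159 = 0.006174
denominator = 1 − 1.451564 = -0.451564
p = 0.006174 / -0.451564 = -0.0137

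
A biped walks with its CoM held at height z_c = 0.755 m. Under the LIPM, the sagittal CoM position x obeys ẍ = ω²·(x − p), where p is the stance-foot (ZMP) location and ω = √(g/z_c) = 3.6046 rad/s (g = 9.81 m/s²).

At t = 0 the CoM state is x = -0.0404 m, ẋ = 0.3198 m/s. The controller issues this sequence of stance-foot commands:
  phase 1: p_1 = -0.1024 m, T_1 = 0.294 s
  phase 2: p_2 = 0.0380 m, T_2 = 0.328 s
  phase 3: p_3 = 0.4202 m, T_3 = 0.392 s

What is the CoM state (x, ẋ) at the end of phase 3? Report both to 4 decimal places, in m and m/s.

phase 1: p=-0.1024, T=0.294, ωT=1.059752, cosh=1.616099, sinh=1.269557; start (x,ẋ)=(-0.040400, 0.319800) → end (x,ẋ)=(0.110433, 0.800556)
phase 2: p=0.0380, T=0.328, ωT=1.182309, cosh=1.784233, sinh=1.477663; start (x,ẋ)=(0.110433, 0.800556) → end (x,ẋ)=(0.495416, 1.814186)
phase 3: p=0.4202, T=0.392, ωT=1.413003, cosh=2.175843, sinh=1.932432; start (x,ẋ)=(0.495416, 1.814186) → end (x,ẋ)=(1.556446, 4.471312)

x = 1.5564, ẋ = 4.4713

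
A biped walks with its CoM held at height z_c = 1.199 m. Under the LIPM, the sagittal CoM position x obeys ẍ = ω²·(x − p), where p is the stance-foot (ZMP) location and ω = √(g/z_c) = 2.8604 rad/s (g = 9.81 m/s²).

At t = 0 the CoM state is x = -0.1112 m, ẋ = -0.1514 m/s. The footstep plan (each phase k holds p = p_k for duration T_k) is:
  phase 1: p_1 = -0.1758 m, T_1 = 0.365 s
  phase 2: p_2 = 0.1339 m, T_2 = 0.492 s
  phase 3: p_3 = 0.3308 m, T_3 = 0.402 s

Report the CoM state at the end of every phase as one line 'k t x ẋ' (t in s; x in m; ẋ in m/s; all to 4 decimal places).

1 0.3650 -0.1385 -0.0118
2 0.8570 -0.4638 -1.5217
3 1.2590 -1.8053 -5.8724

phase 1: p=-0.1758, T=0.365, ωT=1.044046, cosh=1.596357, sinh=1.244330; start (x,ẋ)=(-0.111200, -0.151400) → end (x,ẋ)=(-0.138537, -0.011759)
phase 2: p=0.1339, T=0.492, ωT=1.407317, cosh=2.164890, sinh=1.920090; start (x,ẋ)=(-0.138537, -0.011759) → end (x,ẋ)=(-0.463790, -1.521744)
phase 3: p=0.3308, T=0.402, ωT=1.149881, cosh=1.737245, sinh=1.420571; start (x,ẋ)=(-0.463790, -1.521744) → end (x,ẋ)=(-1.805347, -5.872381)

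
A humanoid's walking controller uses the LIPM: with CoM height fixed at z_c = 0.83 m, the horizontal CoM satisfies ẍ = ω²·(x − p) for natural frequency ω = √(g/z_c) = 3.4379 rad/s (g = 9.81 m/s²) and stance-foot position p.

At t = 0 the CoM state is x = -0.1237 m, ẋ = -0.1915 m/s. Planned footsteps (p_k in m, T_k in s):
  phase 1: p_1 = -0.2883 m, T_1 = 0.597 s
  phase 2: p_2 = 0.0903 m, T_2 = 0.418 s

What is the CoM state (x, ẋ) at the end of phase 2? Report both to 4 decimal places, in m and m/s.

x = 1.0363, ẋ = 3.5383

phase 1: p=-0.2883, T=0.597, ωT=2.052426, cosh=3.957597, sinh=3.829174; start (x,ẋ)=(-0.123700, -0.191500) → end (x,ẋ)=(0.149825, 1.408967)
phase 2: p=0.0903, T=0.418, ωT=1.437042, cosh=2.222930, sinh=1.985300; start (x,ẋ)=(0.149825, 1.408967) → end (x,ẋ)=(1.036264, 3.538312)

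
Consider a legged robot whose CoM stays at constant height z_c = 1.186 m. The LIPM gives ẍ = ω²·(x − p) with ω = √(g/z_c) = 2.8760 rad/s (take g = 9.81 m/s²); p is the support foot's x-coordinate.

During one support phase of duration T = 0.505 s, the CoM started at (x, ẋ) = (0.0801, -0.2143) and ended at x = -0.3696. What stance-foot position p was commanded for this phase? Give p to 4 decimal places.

p = 0.3188

ωT = 2.8760·0.505 = 1.452380; cosh(ωT) = 2.253643, sinh(ωT) = 2.019630
x(T) = p + (x₀−p)·cosh(ωT) + (ẋ₀/ω)·sinh(ωT) ⇒ p·(1 − cosh) = x(T) − x₀·cosh − (ẋ₀/ω)·sinh
numerator   = -0.3696 − (0.0801)·2.253643 − (-0.2143/2.8760)·2.019630 = -0.399628
denominator = 1 − 2.253643 = -1.253643
p = -0.399628 / -1.253643 = 0.3188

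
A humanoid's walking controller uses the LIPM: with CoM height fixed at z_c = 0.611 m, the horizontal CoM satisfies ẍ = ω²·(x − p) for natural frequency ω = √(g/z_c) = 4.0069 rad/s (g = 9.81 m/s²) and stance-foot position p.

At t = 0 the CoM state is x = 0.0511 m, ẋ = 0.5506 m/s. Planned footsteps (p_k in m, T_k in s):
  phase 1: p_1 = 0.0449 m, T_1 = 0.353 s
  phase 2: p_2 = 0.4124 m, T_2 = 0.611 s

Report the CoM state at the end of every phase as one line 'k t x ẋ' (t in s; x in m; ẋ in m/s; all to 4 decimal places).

phase 1: p=0.0449, T=0.353, ωT=1.414436, cosh=2.178613, sinh=1.935551; start (x,ẋ)=(0.051100, 0.550600) → end (x,ẋ)=(0.324377, 1.247629)
phase 2: p=0.4124, T=0.611, ωT=2.448216, cosh=5.827069, sinh=5.740621; start (x,ẋ)=(0.324377, 1.247629) → end (x,ẋ)=(1.686943, 5.245311)

1 0.3530 0.3244 1.2476
2 0.9640 1.6869 5.2453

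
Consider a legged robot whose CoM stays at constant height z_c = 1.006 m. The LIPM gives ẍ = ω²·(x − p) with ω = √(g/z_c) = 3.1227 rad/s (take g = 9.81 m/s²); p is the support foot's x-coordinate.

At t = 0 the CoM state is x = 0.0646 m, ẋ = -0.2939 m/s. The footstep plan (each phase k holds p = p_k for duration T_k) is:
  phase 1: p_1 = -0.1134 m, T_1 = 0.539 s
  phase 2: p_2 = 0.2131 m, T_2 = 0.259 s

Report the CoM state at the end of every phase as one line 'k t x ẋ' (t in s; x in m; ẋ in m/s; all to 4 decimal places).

1 0.5390 0.1376 0.6260
2 0.7980 0.2920 0.6301

phase 1: p=-0.1134, T=0.539, ωT=1.683135, cosh=2.784098, sinh=2.598307; start (x,ẋ)=(0.064600, -0.293900) → end (x,ẋ)=(0.137624, 0.625998)
phase 2: p=0.2131, T=0.259, ωT=0.808779, cosh=1.345284, sinh=0.899882; start (x,ẋ)=(0.137624, 0.625998) → end (x,ẋ)=(0.291960, 0.630052)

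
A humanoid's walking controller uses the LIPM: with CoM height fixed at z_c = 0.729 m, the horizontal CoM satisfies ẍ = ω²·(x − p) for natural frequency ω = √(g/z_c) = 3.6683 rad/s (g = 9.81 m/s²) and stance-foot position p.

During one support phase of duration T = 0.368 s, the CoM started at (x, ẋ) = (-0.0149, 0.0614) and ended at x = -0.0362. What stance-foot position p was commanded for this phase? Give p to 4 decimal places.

p = 0.0337

ωT = 3.6683·0.368 = 1.349934; cosh(ωT) = 2.058215, sinh(ωT) = 1.798958
x(T) = p + (x₀−p)·cosh(ωT) + (ẋ₀/ω)·sinh(ωT) ⇒ p·(1 − cosh) = x(T) − x₀·cosh − (ẋ₀/ω)·sinh
numerator   = -0.0362 − (-0.0149)·2.058215 − (0.0614/3.6683)·1.798958 = -0.035644
denominator = 1 − 2.058215 = -1.058215
p = -0.035644 / -1.058215 = 0.0337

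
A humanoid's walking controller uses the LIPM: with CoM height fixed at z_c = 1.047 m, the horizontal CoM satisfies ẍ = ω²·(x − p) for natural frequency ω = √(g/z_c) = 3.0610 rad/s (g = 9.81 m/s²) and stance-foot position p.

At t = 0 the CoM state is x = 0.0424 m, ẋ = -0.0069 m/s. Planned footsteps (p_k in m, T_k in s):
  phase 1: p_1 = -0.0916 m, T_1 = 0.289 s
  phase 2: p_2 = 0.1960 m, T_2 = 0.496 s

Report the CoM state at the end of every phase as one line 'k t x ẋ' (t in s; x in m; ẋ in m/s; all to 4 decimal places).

1 0.2890 0.0961 0.4023
2 0.7850 0.2425 0.2976

phase 1: p=-0.0916, T=0.289, ωT=0.884629, cosh=1.417476, sinh=1.004609; start (x,ẋ)=(0.042400, -0.006900) → end (x,ẋ)=(0.096077, 0.402284)
phase 2: p=0.1960, T=0.496, ωT=1.518256, cosh=2.391676, sinh=2.172582; start (x,ẋ)=(0.096077, 0.402284) → end (x,ẋ)=(0.242543, 0.297619)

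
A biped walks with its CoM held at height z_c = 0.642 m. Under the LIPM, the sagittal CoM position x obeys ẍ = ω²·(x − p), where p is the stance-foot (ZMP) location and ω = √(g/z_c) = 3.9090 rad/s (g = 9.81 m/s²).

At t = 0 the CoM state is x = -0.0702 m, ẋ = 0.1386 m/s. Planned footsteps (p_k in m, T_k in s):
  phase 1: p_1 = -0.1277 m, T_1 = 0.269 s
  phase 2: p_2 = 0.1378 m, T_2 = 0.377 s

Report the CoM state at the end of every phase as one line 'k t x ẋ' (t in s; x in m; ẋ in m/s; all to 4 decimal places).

1 0.2690 0.0092 0.5049
2 0.6460 0.1095 0.1200

phase 1: p=-0.1277, T=0.269, ωT=1.051521, cosh=1.605703, sinh=1.256298; start (x,ẋ)=(-0.070200, 0.138600) → end (x,ẋ)=(0.009172, 0.504925)
phase 2: p=0.1378, T=0.377, ωT=1.473693, cosh=2.297202, sinh=2.068124; start (x,ẋ)=(0.009172, 0.504925) → end (x,ẋ)=(0.109455, 0.120049)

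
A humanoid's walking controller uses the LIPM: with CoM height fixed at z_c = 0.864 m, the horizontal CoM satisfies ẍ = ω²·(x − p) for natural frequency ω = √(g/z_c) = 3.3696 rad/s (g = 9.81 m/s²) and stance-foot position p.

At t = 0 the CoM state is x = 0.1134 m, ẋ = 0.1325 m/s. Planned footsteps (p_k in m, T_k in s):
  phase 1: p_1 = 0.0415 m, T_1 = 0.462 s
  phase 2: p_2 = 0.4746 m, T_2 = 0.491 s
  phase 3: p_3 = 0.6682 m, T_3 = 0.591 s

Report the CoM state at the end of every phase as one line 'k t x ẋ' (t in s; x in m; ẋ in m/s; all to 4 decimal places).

1 0.4620 0.3087 0.8773
2 0.9530 0.6809 0.9698
3 1.5440 1.7502 3.7725

phase 1: p=0.0415, T=0.462, ωT=1.556755, cosh=2.477112, sinh=2.266293; start (x,ẋ)=(0.113400, 0.132500) → end (x,ẋ)=(0.308720, 0.877282)
phase 2: p=0.4746, T=0.491, ωT=1.654474, cosh=2.710759, sinh=2.519567; start (x,ẋ)=(0.308720, 0.877282) → end (x,ẋ)=(0.680913, 0.969789)
phase 3: p=0.6682, T=0.591, ωT=1.991434, cosh=3.731264, sinh=3.594765; start (x,ẋ)=(0.680913, 0.969789) → end (x,ẋ)=(1.750228, 3.772530)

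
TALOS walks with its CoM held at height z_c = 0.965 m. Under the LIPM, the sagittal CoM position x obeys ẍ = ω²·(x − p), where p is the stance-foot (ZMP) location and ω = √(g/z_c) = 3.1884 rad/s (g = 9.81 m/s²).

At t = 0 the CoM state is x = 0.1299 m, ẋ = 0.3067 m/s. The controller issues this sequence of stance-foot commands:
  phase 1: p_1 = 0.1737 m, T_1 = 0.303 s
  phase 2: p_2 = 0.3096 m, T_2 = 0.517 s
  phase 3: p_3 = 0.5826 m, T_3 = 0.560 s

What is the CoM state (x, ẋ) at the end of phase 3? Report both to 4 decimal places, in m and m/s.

x = -0.2298, ẋ = -2.4249

phase 1: p=0.1737, T=0.303, ωT=0.966085, cosh=1.504104, sinh=1.123534; start (x,ẋ)=(0.129900, 0.306700) → end (x,ẋ)=(0.215896, 0.304405)
phase 2: p=0.3096, T=0.517, ωT=1.648403, cosh=2.695513, sinh=2.503156; start (x,ẋ)=(0.215896, 0.304405) → end (x,ẋ)=(0.296002, 0.072668)
phase 3: p=0.5826, T=0.560, ωT=1.785504, cosh=3.065148, sinh=2.897436; start (x,ẋ)=(0.296002, 0.072668) → end (x,ẋ)=(-0.229830, -2.424909)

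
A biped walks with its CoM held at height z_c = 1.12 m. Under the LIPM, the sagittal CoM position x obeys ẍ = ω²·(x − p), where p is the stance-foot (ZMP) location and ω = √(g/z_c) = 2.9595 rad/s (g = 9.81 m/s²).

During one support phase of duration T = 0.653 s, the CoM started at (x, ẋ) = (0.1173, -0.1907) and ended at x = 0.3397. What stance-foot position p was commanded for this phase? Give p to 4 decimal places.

p = -0.0570

ωT = 2.9595·0.653 = 1.932554; cosh(ωT) = 3.525952, sinh(ωT) = 3.381174
x(T) = p + (x₀−p)·cosh(ωT) + (ẋ₀/ω)·sinh(ωT) ⇒ p·(1 − cosh) = x(T) − x₀·cosh − (ẋ₀/ω)·sinh
numerator   = 0.3397 − (0.1173)·3.525952 − (-0.1907/2.9595)·3.381174 = 0.143977
denominator = 1 − 3.525952 = -2.525952
p = 0.143977 / -2.525952 = -0.0570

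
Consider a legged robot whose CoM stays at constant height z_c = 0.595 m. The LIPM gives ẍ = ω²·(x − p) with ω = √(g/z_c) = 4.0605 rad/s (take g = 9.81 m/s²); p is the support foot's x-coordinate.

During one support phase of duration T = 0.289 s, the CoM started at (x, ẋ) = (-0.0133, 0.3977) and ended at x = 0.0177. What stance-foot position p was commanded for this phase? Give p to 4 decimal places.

p = 0.1322

ωT = 4.0605·0.289 = 1.173485; cosh(ωT) = 1.771263, sinh(ωT) = 1.461976
x(T) = p + (x₀−p)·cosh(ωT) + (ẋ₀/ω)·sinh(ωT) ⇒ p·(1 − cosh) = x(T) − x₀·cosh − (ẋ₀/ω)·sinh
numerator   = 0.0177 − (-0.0133)·1.771263 − (0.3977/4.0605)·1.461976 = -0.101933
denominator = 1 − 1.771263 = -0.771263
p = -0.101933 / -0.771263 = 0.1322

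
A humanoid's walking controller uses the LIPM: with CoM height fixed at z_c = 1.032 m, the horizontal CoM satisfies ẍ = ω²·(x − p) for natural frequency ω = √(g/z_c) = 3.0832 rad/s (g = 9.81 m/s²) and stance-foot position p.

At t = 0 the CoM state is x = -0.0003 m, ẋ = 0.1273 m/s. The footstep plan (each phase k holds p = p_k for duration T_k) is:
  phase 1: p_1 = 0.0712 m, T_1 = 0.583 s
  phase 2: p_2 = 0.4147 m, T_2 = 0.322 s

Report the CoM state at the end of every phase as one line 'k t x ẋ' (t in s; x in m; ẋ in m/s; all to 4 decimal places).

phase 1: p=0.0712, T=0.583, ωT=1.797506, cosh=3.100144, sinh=2.934432; start (x,ẋ)=(-0.000300, 0.127300) → end (x,ẋ)=(-0.029303, -0.252244)
phase 2: p=0.4147, T=0.322, ωT=0.992790, cosh=1.534648, sinh=1.164107; start (x,ẋ)=(-0.029303, -0.252244) → end (x,ẋ)=(-0.361926, -1.980708)

1 0.5830 -0.0293 -0.2522
2 0.9050 -0.3619 -1.9807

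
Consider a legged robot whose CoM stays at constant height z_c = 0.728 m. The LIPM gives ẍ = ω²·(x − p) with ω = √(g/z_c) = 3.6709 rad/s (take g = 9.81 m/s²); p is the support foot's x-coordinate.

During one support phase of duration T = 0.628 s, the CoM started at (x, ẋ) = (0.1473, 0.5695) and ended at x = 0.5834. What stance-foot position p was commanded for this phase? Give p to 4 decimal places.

p = 0.2295

ωT = 3.6709·0.628 = 2.305325; cosh(ωT) = 5.063583, sinh(ωT) = 4.963856
x(T) = p + (x₀−p)·cosh(ωT) + (ẋ₀/ω)·sinh(ωT) ⇒ p·(1 − cosh) = x(T) − x₀·cosh − (ẋ₀/ω)·sinh
numerator   = 0.5834 − (0.1473)·5.063583 − (0.5695/3.6709)·4.963856 = -0.932554
denominator = 1 − 5.063583 = -4.063583
p = -0.932554 / -4.063583 = 0.2295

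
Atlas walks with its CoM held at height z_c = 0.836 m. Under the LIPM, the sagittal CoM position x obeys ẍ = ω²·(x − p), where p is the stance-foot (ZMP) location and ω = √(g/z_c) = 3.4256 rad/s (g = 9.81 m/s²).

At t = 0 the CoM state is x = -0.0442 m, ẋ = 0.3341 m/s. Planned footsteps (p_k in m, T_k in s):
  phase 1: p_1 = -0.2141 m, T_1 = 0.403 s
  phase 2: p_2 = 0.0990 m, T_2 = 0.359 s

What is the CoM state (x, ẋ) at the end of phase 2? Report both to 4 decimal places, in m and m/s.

x = 1.3394, ẋ = 4.5443

phase 1: p=-0.2141, T=0.403, ωT=1.380517, cosh=2.114202, sinh=1.862754; start (x,ẋ)=(-0.044200, 0.334100) → end (x,ẋ)=(0.326778, 1.790495)
phase 2: p=0.0990, T=0.359, ωT=1.229790, cosh=1.856433, sinh=1.564079; start (x,ẋ)=(0.326778, 1.790495) → end (x,ẋ)=(1.339369, 4.544349)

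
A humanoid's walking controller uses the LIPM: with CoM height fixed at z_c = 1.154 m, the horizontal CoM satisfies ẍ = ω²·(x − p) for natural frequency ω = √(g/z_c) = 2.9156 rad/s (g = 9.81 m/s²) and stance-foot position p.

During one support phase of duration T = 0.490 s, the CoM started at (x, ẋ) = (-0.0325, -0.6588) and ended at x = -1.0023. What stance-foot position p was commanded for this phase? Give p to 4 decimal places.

p = 0.4030

ωT = 2.9156·0.490 = 1.428644; cosh(ωT) = 2.206335, sinh(ωT) = 1.966702
x(T) = p + (x₀−p)·cosh(ωT) + (ẋ₀/ω)·sinh(ωT) ⇒ p·(1 − cosh) = x(T) − x₀·cosh − (ẋ₀/ω)·sinh
numerator   = -1.0023 − (-0.0325)·2.206335 − (-0.6588/2.9156)·1.966702 = -0.486204
denominator = 1 − 2.206335 = -1.206335
p = -0.486204 / -1.206335 = 0.4030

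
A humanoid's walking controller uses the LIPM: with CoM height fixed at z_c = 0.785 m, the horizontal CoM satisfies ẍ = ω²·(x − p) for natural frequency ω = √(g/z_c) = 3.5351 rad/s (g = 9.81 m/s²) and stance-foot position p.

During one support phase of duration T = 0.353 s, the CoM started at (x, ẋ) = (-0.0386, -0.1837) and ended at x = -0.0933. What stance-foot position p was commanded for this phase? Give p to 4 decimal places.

p = -0.0706

ωT = 3.5351·0.353 = 1.247890; cosh(ωT) = 1.885049, sinh(ωT) = 1.597939
x(T) = p + (x₀−p)·cosh(ωT) + (ẋ₀/ω)·sinh(ωT) ⇒ p·(1 − cosh) = x(T) − x₀·cosh − (ẋ₀/ω)·sinh
numerator   = -0.0933 − (-0.0386)·1.885049 − (-0.1837/3.5351)·1.597939 = 0.062499
denominator = 1 − 1.885049 = -0.885049
p = 0.062499 / -0.885049 = -0.0706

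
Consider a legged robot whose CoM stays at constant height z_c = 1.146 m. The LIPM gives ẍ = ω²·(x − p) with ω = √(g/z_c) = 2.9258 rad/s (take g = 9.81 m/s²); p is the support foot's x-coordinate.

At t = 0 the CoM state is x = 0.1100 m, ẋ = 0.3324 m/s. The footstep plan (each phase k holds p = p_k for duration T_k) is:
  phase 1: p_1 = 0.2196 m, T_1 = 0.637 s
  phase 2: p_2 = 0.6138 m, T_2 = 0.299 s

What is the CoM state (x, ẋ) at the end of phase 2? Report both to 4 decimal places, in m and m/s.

phase 1: p=0.2196, T=0.637, ωT=1.863735, cosh=3.301432, sinh=3.146340; start (x,ẋ)=(0.110000, 0.332400) → end (x,ẋ)=(0.215219, 0.088467)
phase 2: p=0.6138, T=0.299, ωT=0.874814, cosh=1.407685, sinh=0.990745; start (x,ẋ)=(0.215219, 0.088467) → end (x,ẋ)=(0.082680, -1.030844)

x = 0.0827, ẋ = -1.0308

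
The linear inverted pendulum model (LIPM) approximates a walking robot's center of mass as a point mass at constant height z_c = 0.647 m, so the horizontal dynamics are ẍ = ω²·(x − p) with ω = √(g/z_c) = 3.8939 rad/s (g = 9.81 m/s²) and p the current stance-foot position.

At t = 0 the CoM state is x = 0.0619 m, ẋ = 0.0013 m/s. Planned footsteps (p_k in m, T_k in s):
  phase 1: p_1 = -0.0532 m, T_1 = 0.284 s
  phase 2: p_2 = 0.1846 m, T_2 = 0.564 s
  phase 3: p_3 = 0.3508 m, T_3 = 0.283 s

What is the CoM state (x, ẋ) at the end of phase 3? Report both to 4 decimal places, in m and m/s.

x = 1.5716, ẋ = 4.9975

phase 1: p=-0.0532, T=0.284, ωT=1.105868, cosh=1.676384, sinh=1.345461; start (x,ẋ)=(0.061900, 0.001300) → end (x,ẋ)=(0.140201, 0.605199)
phase 2: p=0.1846, T=0.564, ωT=2.196160, cosh=4.550825, sinh=4.439595; start (x,ẋ)=(0.140201, 0.605199) → end (x,ẋ)=(0.672560, 1.986612)
phase 3: p=0.3508, T=0.283, ωT=1.101974, cosh=1.671158, sinh=1.338943; start (x,ẋ)=(0.672560, 1.986612) → end (x,ẋ)=(1.571621, 4.997505)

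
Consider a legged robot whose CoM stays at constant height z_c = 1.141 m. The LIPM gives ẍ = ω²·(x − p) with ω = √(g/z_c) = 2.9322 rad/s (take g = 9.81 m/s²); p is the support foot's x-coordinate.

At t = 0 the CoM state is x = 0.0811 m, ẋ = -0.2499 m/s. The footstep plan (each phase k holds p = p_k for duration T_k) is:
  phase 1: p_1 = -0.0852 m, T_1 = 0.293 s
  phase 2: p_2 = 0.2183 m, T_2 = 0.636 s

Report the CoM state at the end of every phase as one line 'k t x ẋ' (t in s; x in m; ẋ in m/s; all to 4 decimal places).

phase 1: p=-0.0852, T=0.293, ωT=0.859135, cosh=1.392322, sinh=0.968794; start (x,ẋ)=(0.081100, -0.249900) → end (x,ẋ)=(0.063777, 0.124467)
phase 2: p=0.2183, T=0.636, ωT=1.864879, cosh=3.305035, sinh=3.150121; start (x,ẋ)=(0.063777, 0.124467) → end (x,ẋ)=(-0.158688, -1.015932)

1 0.2930 0.0638 0.1245
2 0.9290 -0.1587 -1.0159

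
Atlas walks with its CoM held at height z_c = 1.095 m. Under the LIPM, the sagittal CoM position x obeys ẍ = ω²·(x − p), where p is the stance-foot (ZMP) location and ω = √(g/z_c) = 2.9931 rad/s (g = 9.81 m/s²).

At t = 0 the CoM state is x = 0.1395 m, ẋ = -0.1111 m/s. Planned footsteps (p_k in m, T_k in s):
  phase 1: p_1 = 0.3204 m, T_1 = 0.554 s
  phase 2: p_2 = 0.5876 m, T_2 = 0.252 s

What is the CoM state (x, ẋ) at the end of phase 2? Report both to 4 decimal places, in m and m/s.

x = -0.9824, ẋ = -4.2844

phase 1: p=0.3204, T=0.554, ωT=1.658177, cosh=2.720110, sinh=2.529624; start (x,ẋ)=(0.139500, -0.111100) → end (x,ẋ)=(-0.265564, -1.671874)
phase 2: p=0.5876, T=0.252, ωT=0.754261, cosh=1.298199, sinh=0.827841; start (x,ẋ)=(-0.265564, -1.671874) → end (x,ẋ)=(-0.982389, -4.284405)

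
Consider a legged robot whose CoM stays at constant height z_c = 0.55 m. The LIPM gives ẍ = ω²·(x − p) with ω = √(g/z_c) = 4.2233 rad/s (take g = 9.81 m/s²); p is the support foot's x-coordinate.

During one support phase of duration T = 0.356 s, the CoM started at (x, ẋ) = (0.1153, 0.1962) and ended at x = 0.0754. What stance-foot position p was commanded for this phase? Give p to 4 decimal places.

ωT = 4.2233·0.356 = 1.503495; cosh(ωT) = 2.359865, sinh(ωT) = 2.137514
x(T) = p + (x₀−p)·cosh(ωT) + (ẋ₀/ω)·sinh(ωT) ⇒ p·(1 − cosh) = x(T) − x₀·cosh − (ẋ₀/ω)·sinh
numerator   = 0.0754 − (0.1153)·2.359865 − (0.1962/4.2233)·2.137514 = -0.295994
denominator = 1 − 2.359865 = -1.359865
p = -0.295994 / -1.359865 = 0.2177

p = 0.2177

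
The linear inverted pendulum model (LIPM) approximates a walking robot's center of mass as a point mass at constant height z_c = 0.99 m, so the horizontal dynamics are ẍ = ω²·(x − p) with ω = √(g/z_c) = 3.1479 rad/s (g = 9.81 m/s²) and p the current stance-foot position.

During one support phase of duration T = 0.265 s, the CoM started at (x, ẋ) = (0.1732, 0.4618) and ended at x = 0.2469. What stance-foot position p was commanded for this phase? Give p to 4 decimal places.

p = 0.3451

ωT = 3.1479·0.265 = 0.834194; cosh(ωT) = 1.368590, sinh(ωT) = 0.934366
x(T) = p + (x₀−p)·cosh(ωT) + (ẋ₀/ω)·sinh(ωT) ⇒ p·(1 − cosh) = x(T) − x₀·cosh − (ẋ₀/ω)·sinh
numerator   = 0.2469 − (0.1732)·1.368590 − (0.4618/3.1479)·0.934366 = -0.127212
denominator = 1 − 1.368590 = -0.368590
p = -0.127212 / -0.368590 = 0.3451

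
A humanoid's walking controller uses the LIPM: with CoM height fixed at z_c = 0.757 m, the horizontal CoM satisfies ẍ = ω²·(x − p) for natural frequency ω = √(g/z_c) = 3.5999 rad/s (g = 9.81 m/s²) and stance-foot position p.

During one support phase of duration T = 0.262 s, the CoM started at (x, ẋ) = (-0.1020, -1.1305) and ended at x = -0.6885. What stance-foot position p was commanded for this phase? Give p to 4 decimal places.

ωT = 3.5999·0.262 = 0.943174; cosh(ωT) = 1.478755, sinh(ωT) = 1.089365
x(T) = p + (x₀−p)·cosh(ωT) + (ẋ₀/ω)·sinh(ωT) ⇒ p·(1 − cosh) = x(T) − x₀·cosh − (ẋ₀/ω)·sinh
numerator   = -0.6885 − (-0.1020)·1.478755 − (-1.1305/3.5999)·1.089365 = -0.195567
denominator = 1 − 1.478755 = -0.478755
p = -0.195567 / -0.478755 = 0.4085

p = 0.4085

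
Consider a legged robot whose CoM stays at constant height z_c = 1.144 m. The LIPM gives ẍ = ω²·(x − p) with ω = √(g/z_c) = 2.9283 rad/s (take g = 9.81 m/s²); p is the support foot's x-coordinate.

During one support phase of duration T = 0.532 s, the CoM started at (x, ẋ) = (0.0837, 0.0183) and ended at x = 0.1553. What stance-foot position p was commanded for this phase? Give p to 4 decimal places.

p = 0.0449

ωT = 2.9283·0.532 = 1.557856; cosh(ωT) = 2.479607, sinh(ωT) = 2.269020
x(T) = p + (x₀−p)·cosh(ωT) + (ẋ₀/ω)·sinh(ωT) ⇒ p·(1 − cosh) = x(T) − x₀·cosh − (ẋ₀/ω)·sinh
numerator   = 0.1553 − (0.0837)·2.479607 − (0.0183/2.9283)·2.269020 = -0.066423
denominator = 1 − 2.479607 = -1.479607
p = -0.066423 / -1.479607 = 0.0449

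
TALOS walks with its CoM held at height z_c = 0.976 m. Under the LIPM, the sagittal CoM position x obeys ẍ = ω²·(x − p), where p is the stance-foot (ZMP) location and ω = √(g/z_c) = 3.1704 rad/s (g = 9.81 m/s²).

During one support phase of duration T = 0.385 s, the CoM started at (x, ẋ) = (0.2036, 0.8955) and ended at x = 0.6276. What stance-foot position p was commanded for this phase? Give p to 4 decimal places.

p = 0.2190

ωT = 3.1704·0.385 = 1.220604; cosh(ωT) = 1.842143, sinh(ωT) = 1.547091
x(T) = p + (x₀−p)·cosh(ωT) + (ẋ₀/ω)·sinh(ωT) ⇒ p·(1 − cosh) = x(T) − x₀·cosh − (ẋ₀/ω)·sinh
numerator   = 0.6276 − (0.2036)·1.842143 − (0.8955/3.1704)·1.547091 = -0.184446
denominator = 1 − 1.842143 = -0.842143
p = -0.184446 / -0.842143 = 0.2190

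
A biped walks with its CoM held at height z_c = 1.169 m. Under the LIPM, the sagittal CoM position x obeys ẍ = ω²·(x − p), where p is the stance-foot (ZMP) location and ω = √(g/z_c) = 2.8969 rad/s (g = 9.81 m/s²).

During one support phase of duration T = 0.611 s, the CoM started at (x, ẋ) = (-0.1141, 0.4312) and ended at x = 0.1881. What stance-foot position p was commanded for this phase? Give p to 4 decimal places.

ωT = 2.8969·0.611 = 1.770006; cosh(ωT) = 3.020610, sinh(ωT) = 2.850278
x(T) = p + (x₀−p)·cosh(ωT) + (ẋ₀/ω)·sinh(ωT) ⇒ p·(1 − cosh) = x(T) − x₀·cosh − (ẋ₀/ω)·sinh
numerator   = 0.1881 − (-0.1141)·3.020610 − (0.4312/2.8969)·2.850278 = 0.108491
denominator = 1 − 3.020610 = -2.020610
p = 0.108491 / -2.020610 = -0.0537

p = -0.0537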